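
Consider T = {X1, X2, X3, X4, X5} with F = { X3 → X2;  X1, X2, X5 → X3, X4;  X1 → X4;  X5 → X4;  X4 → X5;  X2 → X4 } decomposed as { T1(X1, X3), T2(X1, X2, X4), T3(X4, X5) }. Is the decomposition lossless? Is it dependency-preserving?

Lossless test (chase): Rows 1 and 2 agree on X1; apply X1→X4 and equate their X4 entries. Rows 1 and 2 agree on X4; apply X4→X5 and equate their X5 entries. Rows 1 and 3 agree on X4; apply X4→X5 and equate their X5 entries. No row becomes fully distinguished — the join is lossy.
Dependency preservation: the restricted closure of {X3} across the fragments never reaches {X2}, so X3 → X2 cannot be enforced without a join — not preserved.

lossy and not dependency-preserving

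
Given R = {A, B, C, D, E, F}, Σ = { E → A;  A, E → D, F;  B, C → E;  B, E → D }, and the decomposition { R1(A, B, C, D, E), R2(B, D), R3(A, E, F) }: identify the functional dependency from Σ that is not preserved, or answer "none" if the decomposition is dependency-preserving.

E → A lies within R1.
A, E → D, F: restricted closure across fragments reaches D, F.
B, C → E lies within R1.
B, E → D lies within R1.
Every dependency is enforceable on the fragments, so the decomposition is dependency-preserving.

none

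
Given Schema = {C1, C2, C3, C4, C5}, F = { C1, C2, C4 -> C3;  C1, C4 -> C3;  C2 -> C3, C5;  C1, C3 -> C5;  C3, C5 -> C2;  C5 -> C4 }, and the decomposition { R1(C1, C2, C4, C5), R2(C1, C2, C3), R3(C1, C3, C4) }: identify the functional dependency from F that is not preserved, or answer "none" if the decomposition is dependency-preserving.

C3, C5 -> C2

Check C3, C5 → C2: no single fragment contains all of {C2, C3, C5}, and the restricted closure of {C3, C5} across the fragments never reaches {C2}.
C1, C2, C4 → C3 is preserved.
C1, C4 → C3 is preserved.
C2 → C3, C5 is preserved.
C1, C3 → C5 is preserved.
C5 → C4 is preserved.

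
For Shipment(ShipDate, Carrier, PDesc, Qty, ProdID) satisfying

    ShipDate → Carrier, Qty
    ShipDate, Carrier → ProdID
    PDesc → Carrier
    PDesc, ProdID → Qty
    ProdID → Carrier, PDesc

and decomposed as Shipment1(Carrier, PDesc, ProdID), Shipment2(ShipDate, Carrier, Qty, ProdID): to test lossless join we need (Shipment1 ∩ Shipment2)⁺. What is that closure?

Carrier, PDesc, Qty, ProdID

Shipment1 ∩ Shipment2 = {Carrier, ProdID}.
ProdID → Carrier, PDesc applies, adding PDesc
PDesc, ProdID → Qty applies, adding Qty
Closure: {Carrier, PDesc, Qty, ProdID}.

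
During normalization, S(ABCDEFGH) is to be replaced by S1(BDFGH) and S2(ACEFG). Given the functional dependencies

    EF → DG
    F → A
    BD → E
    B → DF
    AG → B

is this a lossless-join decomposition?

No

Common attributes: S1 ∩ S2 = {FG}.
Closure of {FG}: F → A applies, adding A; AG → B applies, adding B; B → DF applies, adding D; BD → E applies, adding E. So (FG)⁺ = {ABDEFG}.
The closure contains neither all of S1 = {BDFGH} nor all of S2 = {ACEFG}, so the common attributes are not a superkey of either fragment. The join is lossy.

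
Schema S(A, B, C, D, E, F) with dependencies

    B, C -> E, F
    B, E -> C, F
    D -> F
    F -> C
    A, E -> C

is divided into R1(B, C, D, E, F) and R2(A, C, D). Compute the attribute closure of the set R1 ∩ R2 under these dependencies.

C, D, F

R1 ∩ R2 = {C, D}.
D → F applies, adding F
Closure: {C, D, F}.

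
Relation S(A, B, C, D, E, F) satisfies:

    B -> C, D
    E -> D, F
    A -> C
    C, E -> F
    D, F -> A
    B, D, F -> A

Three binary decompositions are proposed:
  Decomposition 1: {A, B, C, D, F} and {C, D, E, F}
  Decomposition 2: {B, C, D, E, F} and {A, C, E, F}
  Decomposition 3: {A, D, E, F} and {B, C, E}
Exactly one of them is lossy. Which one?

Decomposition 1

Decomposition 1: common = {C, D, F}, closure = {A, C, D, F} → lossy.
Decomposition 2: common = {C, E, F}, closure = {A, C, D, E, F} → lossless.
Decomposition 3: common = {E}, closure = {A, C, D, E, F} → lossless.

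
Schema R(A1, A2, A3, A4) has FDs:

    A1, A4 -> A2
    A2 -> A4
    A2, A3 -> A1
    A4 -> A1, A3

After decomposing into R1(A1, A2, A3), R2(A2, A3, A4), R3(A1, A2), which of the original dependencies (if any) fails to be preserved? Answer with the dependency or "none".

none

A1, A4 → A2: restricted closure across fragments reaches A2.
A2 → A4 lies within R2.
A2, A3 → A1 lies within R1.
A4 → A1, A3: restricted closure across fragments reaches A1, A3.
Every dependency is enforceable on the fragments, so the decomposition is dependency-preserving.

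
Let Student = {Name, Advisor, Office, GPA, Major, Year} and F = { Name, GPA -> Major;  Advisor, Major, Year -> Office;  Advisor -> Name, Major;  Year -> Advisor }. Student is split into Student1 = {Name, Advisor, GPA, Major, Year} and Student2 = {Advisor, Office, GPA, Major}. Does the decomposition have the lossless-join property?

Common attributes: Student1 ∩ Student2 = {Advisor, GPA, Major}.
Closure of {Advisor, GPA, Major}: Advisor → Name, Major applies, adding Name. So (Advisor, GPA, Major)⁺ = {Name, Advisor, GPA, Major}.
The closure contains neither all of Student1 = {Name, Advisor, GPA, Major, Year} nor all of Student2 = {Advisor, Office, GPA, Major}, so the common attributes are not a superkey of either fragment. The join is lossy.

No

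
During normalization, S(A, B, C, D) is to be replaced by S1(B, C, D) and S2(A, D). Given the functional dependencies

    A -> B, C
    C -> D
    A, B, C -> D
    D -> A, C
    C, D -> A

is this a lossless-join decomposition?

Common attributes: S1 ∩ S2 = {D}.
Closure of {D}: D → A, C applies, adding A, C; A → B, C applies, adding B. So (D)⁺ = {A, B, C, D}.
This closure contains every attribute of S1, so S1 ∩ S2 → S1. The join is lossless.

Yes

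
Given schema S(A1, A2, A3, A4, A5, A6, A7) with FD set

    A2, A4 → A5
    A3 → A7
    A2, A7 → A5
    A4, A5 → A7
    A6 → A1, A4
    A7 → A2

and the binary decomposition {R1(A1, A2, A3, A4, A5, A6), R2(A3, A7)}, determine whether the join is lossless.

Common attributes: R1 ∩ R2 = {A3}.
Closure of {A3}: A3 → A7 applies, adding A7; A7 → A2 applies, adding A2; A2, A7 → A5 applies, adding A5. So (A3)⁺ = {A2, A3, A5, A7}.
This closure contains every attribute of R2, so R1 ∩ R2 → R2. The join is lossless.

Yes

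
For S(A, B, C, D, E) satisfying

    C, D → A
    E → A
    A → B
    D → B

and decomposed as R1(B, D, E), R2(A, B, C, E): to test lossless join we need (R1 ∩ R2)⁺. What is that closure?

R1 ∩ R2 = {B, E}.
E → A applies, adding A
Closure: {A, B, E}.

A, B, E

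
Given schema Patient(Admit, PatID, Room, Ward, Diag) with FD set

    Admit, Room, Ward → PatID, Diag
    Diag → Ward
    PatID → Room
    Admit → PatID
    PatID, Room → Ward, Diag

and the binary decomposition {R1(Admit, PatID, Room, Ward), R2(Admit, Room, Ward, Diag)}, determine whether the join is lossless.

Yes

Common attributes: R1 ∩ R2 = {Admit, Room, Ward}.
Closure of {Admit, Room, Ward}: Admit, Room, Ward → PatID, Diag applies, adding PatID, Diag. So (Admit, Room, Ward)⁺ = {Admit, PatID, Room, Ward, Diag}.
This closure contains every attribute of R1, so R1 ∩ R2 → R1. The join is lossless.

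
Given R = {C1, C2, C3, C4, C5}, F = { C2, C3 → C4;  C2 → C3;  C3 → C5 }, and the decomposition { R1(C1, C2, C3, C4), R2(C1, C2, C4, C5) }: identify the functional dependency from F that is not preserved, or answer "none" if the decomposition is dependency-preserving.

C3 → C5

Check C3 → C5: no single fragment contains all of {C3, C5}, and the restricted closure of {C3} across the fragments never reaches {C5}.
C2, C3 → C4 is preserved.
C2 → C3 is preserved.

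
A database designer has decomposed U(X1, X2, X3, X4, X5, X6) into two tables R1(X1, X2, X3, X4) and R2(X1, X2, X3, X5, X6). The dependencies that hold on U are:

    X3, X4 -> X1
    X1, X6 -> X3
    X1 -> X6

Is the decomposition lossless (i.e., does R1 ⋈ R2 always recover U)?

No

Common attributes: R1 ∩ R2 = {X1, X2, X3}.
Closure of {X1, X2, X3}: X1 → X6 applies, adding X6. So (X1, X2, X3)⁺ = {X1, X2, X3, X6}.
The closure contains neither all of R1 = {X1, X2, X3, X4} nor all of R2 = {X1, X2, X3, X5, X6}, so the common attributes are not a superkey of either fragment. The join is lossy.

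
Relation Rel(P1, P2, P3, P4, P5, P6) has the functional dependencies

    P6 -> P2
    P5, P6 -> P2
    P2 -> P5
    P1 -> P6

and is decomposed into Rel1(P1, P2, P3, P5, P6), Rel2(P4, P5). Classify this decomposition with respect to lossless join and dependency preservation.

Lossless test: (P5)⁺ = {P5}, which is a superkey of neither fragment — lossy.
Dependency preservation: every FD's attributes lie within a single fragment, so each can be enforced locally — preserved.

lossy but dependency-preserving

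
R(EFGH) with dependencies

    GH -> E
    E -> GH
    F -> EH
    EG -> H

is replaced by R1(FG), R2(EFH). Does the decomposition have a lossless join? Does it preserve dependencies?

lossless but not dependency-preserving

Lossless test: (F)⁺ = {EFGH}, which contains all of one fragment — lossless.
Dependency preservation: the restricted closure of {GH} across the fragments never reaches {E}, so GH → E cannot be enforced without a join — not preserved.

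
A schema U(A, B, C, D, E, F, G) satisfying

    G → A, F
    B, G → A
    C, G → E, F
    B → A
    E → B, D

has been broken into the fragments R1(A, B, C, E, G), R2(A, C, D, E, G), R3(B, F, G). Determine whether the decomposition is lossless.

Chase test. Columns are A, B, C, D, E, F, G; row i has aⱼ where attribute j ∈ Ri, else bᵢⱼ.
Initial tableau (one row per fragment):
  row 1: a1 a2 a3 b14 a5 b16 a7
  row 2: a1 b22 a3 a4 a5 b26 a7
  row 3: b31 a2 b33 b34 b35 a6 a7
Rows 1 and 2 agree on G; apply G→A, F and equate their A, F entries.
Rows 1 and 3 agree on G; apply G→A, F and equate their A, F entries.
Rows 1 and 2 agree on E; apply E→B, D and equate their B, D entries.
Row 1 is now all distinguished symbols — the join is lossless.

Yes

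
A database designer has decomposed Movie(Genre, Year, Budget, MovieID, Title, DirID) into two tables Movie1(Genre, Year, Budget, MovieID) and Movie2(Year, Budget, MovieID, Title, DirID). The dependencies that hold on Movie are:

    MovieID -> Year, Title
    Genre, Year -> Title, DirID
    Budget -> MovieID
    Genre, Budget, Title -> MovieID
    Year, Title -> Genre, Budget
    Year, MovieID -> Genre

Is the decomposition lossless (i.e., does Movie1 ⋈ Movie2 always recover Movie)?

Yes

Common attributes: Movie1 ∩ Movie2 = {Year, Budget, MovieID}.
Closure of {Year, Budget, MovieID}: MovieID → Year, Title applies, adding Title; Year, Title → Genre, Budget applies, adding Genre; Genre, Year → Title, DirID applies, adding DirID. So (Year, Budget, MovieID)⁺ = {Genre, Year, Budget, MovieID, Title, DirID}.
This closure contains every attribute of Movie1, so Movie1 ∩ Movie2 → Movie1. The join is lossless.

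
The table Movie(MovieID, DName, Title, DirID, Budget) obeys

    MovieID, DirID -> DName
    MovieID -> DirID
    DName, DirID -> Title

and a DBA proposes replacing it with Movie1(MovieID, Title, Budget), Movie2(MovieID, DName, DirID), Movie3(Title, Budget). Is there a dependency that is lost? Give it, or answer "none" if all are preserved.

DName, DirID -> Title

Check DName, DirID → Title: no single fragment contains all of {DName, Title, DirID}, and the restricted closure of {DName, DirID} across the fragments never reaches {Title}.
MovieID, DirID → DName is preserved.
MovieID → DirID is preserved.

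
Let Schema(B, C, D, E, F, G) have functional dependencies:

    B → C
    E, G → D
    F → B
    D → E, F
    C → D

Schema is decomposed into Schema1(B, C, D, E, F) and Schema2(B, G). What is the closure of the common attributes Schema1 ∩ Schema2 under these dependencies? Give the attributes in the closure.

Schema1 ∩ Schema2 = {B}.
B → C applies, adding C
C → D applies, adding D
D → E, F applies, adding E, F
Closure: {B, C, D, E, F}.

B, C, D, E, F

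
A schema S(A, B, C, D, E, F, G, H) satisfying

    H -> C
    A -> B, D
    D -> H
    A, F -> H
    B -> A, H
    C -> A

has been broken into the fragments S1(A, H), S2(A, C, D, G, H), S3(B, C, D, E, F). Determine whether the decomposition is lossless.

Chase test. Columns are A, B, C, D, E, F, G, H; row i has aⱼ where attribute j ∈ Si, else bᵢⱼ.
Initial tableau (one row per fragment):
  row 1: a1 b12 b13 b14 b15 b16 b17 a8
  row 2: a1 b22 a3 a4 b25 b26 a7 a8
  row 3: b31 a2 a3 a4 a5 a6 b37 b38
Rows 1 and 2 agree on H; apply H→C and equate their C entries.
Rows 1 and 2 agree on A; apply A→B, D and equate their B, D entries.
Rows 1 and 3 agree on D; apply D→H and equate their H entries.
Rows 1 and 3 agree on C; apply C→A and equate their A entries.
Rows 1 and 3 agree on A; apply A→B, D and equate their B, D entries.
No row becomes fully distinguished — the join is lossy.

No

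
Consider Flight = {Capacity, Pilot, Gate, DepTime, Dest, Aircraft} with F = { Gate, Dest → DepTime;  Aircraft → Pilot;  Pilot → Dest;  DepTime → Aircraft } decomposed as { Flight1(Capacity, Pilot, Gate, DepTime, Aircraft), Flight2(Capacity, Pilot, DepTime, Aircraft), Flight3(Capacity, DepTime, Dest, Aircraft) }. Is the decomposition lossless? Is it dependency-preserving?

Lossless test (chase): Rows 1 and 3 agree on Aircraft; apply Aircraft→Pilot and equate their Pilot entries. Rows 1 and 2 agree on Pilot; apply Pilot→Dest and equate their Dest entries. Rows 1 and 3 agree on Pilot; apply Pilot→Dest and equate their Dest entries. Row 1 is now all distinguished symbols — the join is lossless.
Dependency preservation: the restricted closure of {Gate, Dest} across the fragments never reaches {DepTime}, so Gate, Dest → DepTime cannot be enforced without a join — not preserved.

lossless but not dependency-preserving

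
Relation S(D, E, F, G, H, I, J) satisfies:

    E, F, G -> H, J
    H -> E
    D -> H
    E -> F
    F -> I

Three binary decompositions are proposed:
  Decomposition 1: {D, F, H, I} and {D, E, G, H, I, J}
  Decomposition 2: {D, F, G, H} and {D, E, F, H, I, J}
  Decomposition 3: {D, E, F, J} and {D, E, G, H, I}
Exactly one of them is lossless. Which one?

Decomposition 1

Decomposition 1: common = {D, H, I}, closure = {D, E, F, H, I} → lossless.
Decomposition 2: common = {D, F, H}, closure = {D, E, F, H, I} → lossy.
Decomposition 3: common = {D, E}, closure = {D, E, F, H, I} → lossy.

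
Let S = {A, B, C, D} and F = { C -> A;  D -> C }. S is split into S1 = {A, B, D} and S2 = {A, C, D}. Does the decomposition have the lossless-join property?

Common attributes: S1 ∩ S2 = {A, D}.
Closure of {A, D}: D → C applies, adding C. So (A, D)⁺ = {A, C, D}.
This closure contains every attribute of S2, so S1 ∩ S2 → S2. The join is lossless.

Yes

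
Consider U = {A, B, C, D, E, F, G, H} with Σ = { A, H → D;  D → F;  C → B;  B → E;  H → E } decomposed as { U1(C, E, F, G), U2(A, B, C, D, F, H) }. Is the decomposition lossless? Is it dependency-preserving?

lossy and not dependency-preserving

Lossless test: (C, F)⁺ = {B, C, E, F}, which is a superkey of neither fragment — lossy.
Dependency preservation: the restricted closure of {B} across the fragments never reaches {E}, so B → E cannot be enforced without a join — not preserved.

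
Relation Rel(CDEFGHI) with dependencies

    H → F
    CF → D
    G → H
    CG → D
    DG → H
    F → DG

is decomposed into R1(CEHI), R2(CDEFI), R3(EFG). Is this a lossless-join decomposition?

Chase test. Columns are CDEFGHI; row i has aⱼ where attribute j ∈ Ri, else bᵢⱼ.
Initial tableau (one row per fragment):
  row 1: a1 b12 a3 b14 b15 a6 a7
  row 2: a1 a2 a3 a4 b25 b26 a7
  row 3: b31 b32 a3 a4 a5 b36 b37
Rows 2 and 3 agree on F; apply F→DG and equate their DG entries.
Rows 2 and 3 agree on G; apply G→H and equate their H entries.
No row becomes fully distinguished — the join is lossy.

No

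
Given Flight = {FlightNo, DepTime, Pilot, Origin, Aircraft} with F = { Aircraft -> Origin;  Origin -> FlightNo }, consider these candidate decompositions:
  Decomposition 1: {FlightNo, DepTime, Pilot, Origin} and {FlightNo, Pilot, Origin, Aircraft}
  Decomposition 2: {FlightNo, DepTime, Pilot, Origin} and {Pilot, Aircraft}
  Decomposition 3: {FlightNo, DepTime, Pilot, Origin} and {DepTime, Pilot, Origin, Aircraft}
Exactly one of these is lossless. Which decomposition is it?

Decomposition 1: common = {FlightNo, Pilot, Origin}, closure = {FlightNo, Pilot, Origin} → lossy.
Decomposition 2: common = {Pilot}, closure = {Pilot} → lossy.
Decomposition 3: common = {DepTime, Pilot, Origin}, closure = {FlightNo, DepTime, Pilot, Origin} → lossless.

Decomposition 3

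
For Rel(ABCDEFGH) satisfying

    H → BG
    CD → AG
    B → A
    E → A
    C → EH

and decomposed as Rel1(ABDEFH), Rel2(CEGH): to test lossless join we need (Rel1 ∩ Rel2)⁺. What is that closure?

Rel1 ∩ Rel2 = {EH}.
H → BG applies, adding BG
B → A applies, adding A
Closure: {ABEGH}.

ABEGH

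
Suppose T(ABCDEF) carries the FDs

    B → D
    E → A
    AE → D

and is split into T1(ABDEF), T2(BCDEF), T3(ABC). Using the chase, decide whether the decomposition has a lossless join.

Yes

Chase test. Columns are ABCDEF; row i has aⱼ where attribute j ∈ Ti, else bᵢⱼ.
Initial tableau (one row per fragment):
  row 1: a1 a2 b13 a4 a5 a6
  row 2: b21 a2 a3 a4 a5 a6
  row 3: a1 a2 a3 b34 b35 b36
Rows 1 and 3 agree on B; apply B→D and equate their D entries.
Rows 1 and 2 agree on E; apply E→A and equate their A entries.
Row 2 is now all distinguished symbols — the join is lossless.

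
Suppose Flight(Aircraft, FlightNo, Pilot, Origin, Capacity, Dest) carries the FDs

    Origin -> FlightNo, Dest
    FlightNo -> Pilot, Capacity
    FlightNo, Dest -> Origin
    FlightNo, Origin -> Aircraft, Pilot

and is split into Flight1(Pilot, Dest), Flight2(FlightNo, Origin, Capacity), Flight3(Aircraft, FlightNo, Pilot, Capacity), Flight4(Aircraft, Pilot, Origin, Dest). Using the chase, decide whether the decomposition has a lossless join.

Yes

Chase test. Columns are Aircraft, FlightNo, Pilot, Origin, Capacity, Dest; row i has aⱼ where attribute j ∈ Flighti, else bᵢⱼ.
Initial tableau (one row per fragment):
  row 1: b11 b12 a3 b14 b15 a6
  row 2: b21 a2 b23 a4 a5 b26
  row 3: a1 a2 a3 b34 a5 b36
  row 4: a1 b42 a3 a4 b45 a6
Rows 2 and 4 agree on Origin; apply Origin→FlightNo, Dest and equate their FlightNo, Dest entries.
Rows 2 and 3 agree on FlightNo; apply FlightNo→Pilot, Capacity and equate their Pilot, Capacity entries.
Rows 2 and 4 agree on FlightNo; apply FlightNo→Pilot, Capacity and equate their Pilot, Capacity entries.
Rows 2 and 4 agree on FlightNo, Origin; apply FlightNo, Origin→Aircraft, Pilot and equate their Aircraft, Pilot entries.
Row 2 is now all distinguished symbols — the join is lossless.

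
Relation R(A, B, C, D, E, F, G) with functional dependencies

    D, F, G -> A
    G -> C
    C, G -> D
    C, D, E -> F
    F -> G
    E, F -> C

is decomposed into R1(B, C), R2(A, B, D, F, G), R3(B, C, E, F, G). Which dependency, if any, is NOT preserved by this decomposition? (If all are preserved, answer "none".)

C, D, E -> F

Check C, D, E → F: no single fragment contains all of {C, D, E, F}, and the restricted closure of {C, D, E} across the fragments never reaches {F}.
D, F, G → A is preserved.
G → C is preserved.
C, G → D is preserved.
F → G is preserved.
E, F → C is preserved.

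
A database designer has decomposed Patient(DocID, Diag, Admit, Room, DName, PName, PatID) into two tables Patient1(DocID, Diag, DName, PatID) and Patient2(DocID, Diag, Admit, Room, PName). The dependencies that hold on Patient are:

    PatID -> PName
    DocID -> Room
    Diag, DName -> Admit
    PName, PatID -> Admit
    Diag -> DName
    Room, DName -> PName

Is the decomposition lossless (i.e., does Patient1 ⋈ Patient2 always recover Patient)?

Common attributes: Patient1 ∩ Patient2 = {DocID, Diag}.
Closure of {DocID, Diag}: DocID → Room applies, adding Room; Diag → DName applies, adding DName; Room, DName → PName applies, adding PName; Diag, DName → Admit applies, adding Admit. So (DocID, Diag)⁺ = {DocID, Diag, Admit, Room, DName, PName}.
This closure contains every attribute of Patient2, so Patient1 ∩ Patient2 → Patient2. The join is lossless.

Yes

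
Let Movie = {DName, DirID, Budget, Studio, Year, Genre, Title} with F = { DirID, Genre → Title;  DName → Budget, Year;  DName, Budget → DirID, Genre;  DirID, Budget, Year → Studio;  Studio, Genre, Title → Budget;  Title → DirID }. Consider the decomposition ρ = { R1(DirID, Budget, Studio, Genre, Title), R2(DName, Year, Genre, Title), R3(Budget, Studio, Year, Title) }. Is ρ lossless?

No

Chase test. Columns are DName, DirID, Budget, Studio, Year, Genre, Title; row i has aⱼ where attribute j ∈ Ri, else bᵢⱼ.
Initial tableau (one row per fragment):
  row 1: b11 a2 a3 a4 b15 a6 a7
  row 2: a1 b22 b23 b24 a5 a6 a7
  row 3: b31 b32 a3 a4 a5 b36 a7
Rows 1 and 2 agree on Title; apply Title→DirID and equate their DirID entries.
Rows 1 and 3 agree on Title; apply Title→DirID and equate their DirID entries.
No row becomes fully distinguished — the join is lossy.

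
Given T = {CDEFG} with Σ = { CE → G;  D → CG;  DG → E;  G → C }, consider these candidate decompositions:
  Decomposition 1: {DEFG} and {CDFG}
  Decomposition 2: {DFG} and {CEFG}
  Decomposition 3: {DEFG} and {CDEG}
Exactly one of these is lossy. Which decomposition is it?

Decomposition 1: common = {DFG}, closure = {CDEFG} → lossless.
Decomposition 2: common = {FG}, closure = {CFG} → lossy.
Decomposition 3: common = {DEG}, closure = {CDEG} → lossless.

Decomposition 2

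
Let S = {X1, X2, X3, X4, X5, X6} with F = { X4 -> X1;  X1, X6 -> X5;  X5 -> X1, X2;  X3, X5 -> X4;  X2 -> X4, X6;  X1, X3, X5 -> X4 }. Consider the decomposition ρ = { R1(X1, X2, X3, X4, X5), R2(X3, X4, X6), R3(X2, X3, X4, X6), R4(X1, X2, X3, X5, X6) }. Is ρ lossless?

Yes

Chase test. Columns are X1, X2, X3, X4, X5, X6; row i has aⱼ where attribute j ∈ Ri, else bᵢⱼ.
Initial tableau (one row per fragment):
  row 1: a1 a2 a3 a4 a5 b16
  row 2: b21 b22 a3 a4 b25 a6
  row 3: b31 a2 a3 a4 b35 a6
  row 4: a1 a2 a3 b44 a5 a6
Rows 1 and 2 agree on X4; apply X4→X1 and equate their X1 entries.
Rows 1 and 3 agree on X4; apply X4→X1 and equate their X1 entries.
Rows 2 and 3 agree on X1, X6; apply X1, X6→X5 and equate their X5 entries.
Rows 2 and 4 agree on X1, X6; apply X1, X6→X5 and equate their X5 entries.
Rows 1 and 2 agree on X5; apply X5→X1, X2 and equate their X1, X2 entries.
Rows 1 and 4 agree on X3, X5; apply X3, X5→X4 and equate their X4 entries.
Rows 1 and 2 agree on X2; apply X2→X4, X6 and equate their X4, X6 entries.
Row 1 is now all distinguished symbols — the join is lossless.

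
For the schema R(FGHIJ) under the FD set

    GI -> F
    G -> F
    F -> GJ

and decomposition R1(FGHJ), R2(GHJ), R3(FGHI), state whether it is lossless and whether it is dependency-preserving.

lossless and dependency-preserving

Lossless test (chase): Rows 1 and 2 agree on G; apply G→F and equate their F entries. Rows 1 and 3 agree on F; apply F→GJ and equate their GJ entries. Row 3 is now all distinguished symbols — the join is lossless.
Dependency preservation: every FD's attributes lie within a single fragment, so each can be enforced locally — preserved.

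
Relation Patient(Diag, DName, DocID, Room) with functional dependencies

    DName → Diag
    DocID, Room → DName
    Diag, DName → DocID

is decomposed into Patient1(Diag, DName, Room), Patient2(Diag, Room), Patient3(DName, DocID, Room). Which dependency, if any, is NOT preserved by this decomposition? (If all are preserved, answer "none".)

none

DName → Diag lies within Patient1.
DocID, Room → DName lies within Patient3.
Diag, DName → DocID: restricted closure across fragments reaches DocID.
Every dependency is enforceable on the fragments, so the decomposition is dependency-preserving.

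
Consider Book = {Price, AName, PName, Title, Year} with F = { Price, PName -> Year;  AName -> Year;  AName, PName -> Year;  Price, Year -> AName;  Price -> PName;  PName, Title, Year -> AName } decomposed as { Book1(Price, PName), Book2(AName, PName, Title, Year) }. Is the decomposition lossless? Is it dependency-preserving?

lossy and not dependency-preserving

Lossless test: (PName)⁺ = {PName}, which is a superkey of neither fragment — lossy.
Dependency preservation: the restricted closure of {Price, PName} across the fragments never reaches {Year}, so Price, PName → Year cannot be enforced without a join — not preserved.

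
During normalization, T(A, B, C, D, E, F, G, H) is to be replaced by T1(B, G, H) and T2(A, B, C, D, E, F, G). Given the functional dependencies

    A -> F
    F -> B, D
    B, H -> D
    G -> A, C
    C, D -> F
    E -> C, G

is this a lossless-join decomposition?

No

Common attributes: T1 ∩ T2 = {B, G}.
Closure of {B, G}: G → A, C applies, adding A, C; A → F applies, adding F; F → B, D applies, adding D. So (B, G)⁺ = {A, B, C, D, F, G}.
The closure contains neither all of T1 = {B, G, H} nor all of T2 = {A, B, C, D, E, F, G}, so the common attributes are not a superkey of either fragment. The join is lossy.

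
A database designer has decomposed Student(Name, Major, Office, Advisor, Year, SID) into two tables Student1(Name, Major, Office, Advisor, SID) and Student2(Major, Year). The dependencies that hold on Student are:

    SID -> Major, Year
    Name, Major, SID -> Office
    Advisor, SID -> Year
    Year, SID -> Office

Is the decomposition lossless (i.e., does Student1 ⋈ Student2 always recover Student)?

No

Common attributes: Student1 ∩ Student2 = {Major}.
No dependency enlarges {Major}, so (Major)⁺ = {Major}.
The closure contains neither all of Student1 = {Name, Major, Office, Advisor, SID} nor all of Student2 = {Major, Year}, so the common attributes are not a superkey of either fragment. The join is lossy.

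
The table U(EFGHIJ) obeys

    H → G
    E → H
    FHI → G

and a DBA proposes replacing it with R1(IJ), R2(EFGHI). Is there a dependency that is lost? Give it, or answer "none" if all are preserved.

none

H → G lies within R2.
E → H lies within R2.
FHI → G lies within R2.
Every dependency is enforceable on the fragments, so the decomposition is dependency-preserving.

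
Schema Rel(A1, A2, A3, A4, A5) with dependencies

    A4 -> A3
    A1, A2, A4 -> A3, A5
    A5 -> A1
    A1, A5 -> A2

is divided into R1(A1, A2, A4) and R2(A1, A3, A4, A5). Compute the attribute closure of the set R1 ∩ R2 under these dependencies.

R1 ∩ R2 = {A1, A4}.
A4 → A3 applies, adding A3
Closure: {A1, A3, A4}.

A1, A3, A4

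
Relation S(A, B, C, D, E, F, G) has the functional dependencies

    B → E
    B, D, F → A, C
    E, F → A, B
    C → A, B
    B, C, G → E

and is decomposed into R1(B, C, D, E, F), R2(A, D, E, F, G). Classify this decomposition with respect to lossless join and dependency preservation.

Lossless test: (D, E, F)⁺ = {A, B, C, D, E, F}, which contains all of one fragment — lossless.
Dependency preservation: the restricted closure of {C} across the fragments never reaches {A, B}, so C → A, B cannot be enforced without a join — not preserved.

lossless but not dependency-preserving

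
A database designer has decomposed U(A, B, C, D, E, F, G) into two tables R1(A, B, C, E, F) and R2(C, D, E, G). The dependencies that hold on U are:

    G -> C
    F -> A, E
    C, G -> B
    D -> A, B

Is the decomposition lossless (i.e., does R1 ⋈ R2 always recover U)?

No

Common attributes: R1 ∩ R2 = {C, E}.
No dependency enlarges {C, E}, so (C, E)⁺ = {C, E}.
The closure contains neither all of R1 = {A, B, C, E, F} nor all of R2 = {C, D, E, G}, so the common attributes are not a superkey of either fragment. The join is lossy.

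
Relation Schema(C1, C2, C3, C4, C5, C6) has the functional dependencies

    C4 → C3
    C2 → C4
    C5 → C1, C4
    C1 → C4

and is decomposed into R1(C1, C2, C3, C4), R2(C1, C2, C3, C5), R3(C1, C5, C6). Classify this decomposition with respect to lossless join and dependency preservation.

Lossless test (chase): Rows 1 and 2 agree on C2; apply C2→C4 and equate their C4 entries. Rows 2 and 3 agree on C5; apply C5→C1, C4 and equate their C1, C4 entries. Rows 1 and 3 agree on C4; apply C4→C3 and equate their C3 entries. No row becomes fully distinguished — the join is lossy.
Dependency preservation: C5 → C1, C4 is not contained in any single fragment, but the restricted closure of its left-hand side across the fragments still reaches the right-hand side; the remaining FDs each lie inside some fragment. All dependencies are preserved.

lossy but dependency-preserving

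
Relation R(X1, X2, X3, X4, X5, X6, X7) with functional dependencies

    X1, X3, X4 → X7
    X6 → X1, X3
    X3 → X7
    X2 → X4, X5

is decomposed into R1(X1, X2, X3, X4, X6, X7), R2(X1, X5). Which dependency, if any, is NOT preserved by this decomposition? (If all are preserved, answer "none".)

X2 → X4, X5

Check X2 → X4, X5: no single fragment contains all of {X2, X4, X5}, and the restricted closure of {X2} across the fragments never reaches {X4, X5}.
X1, X3, X4 → X7 is preserved.
X6 → X1, X3 is preserved.
X3 → X7 is preserved.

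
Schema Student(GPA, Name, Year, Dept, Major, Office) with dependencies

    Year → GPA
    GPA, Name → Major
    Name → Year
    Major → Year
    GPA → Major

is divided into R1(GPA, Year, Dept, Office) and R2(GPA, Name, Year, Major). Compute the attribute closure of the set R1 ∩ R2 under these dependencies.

GPA, Year, Major

R1 ∩ R2 = {GPA, Year}.
GPA → Major applies, adding Major
Closure: {GPA, Year, Major}.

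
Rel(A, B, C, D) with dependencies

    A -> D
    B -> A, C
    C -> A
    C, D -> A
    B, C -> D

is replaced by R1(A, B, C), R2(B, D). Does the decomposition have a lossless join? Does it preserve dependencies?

lossless but not dependency-preserving

Lossless test: (B)⁺ = {A, B, C, D}, which contains all of one fragment — lossless.
Dependency preservation: the restricted closure of {A} across the fragments never reaches {D}, so A → D cannot be enforced without a join — not preserved.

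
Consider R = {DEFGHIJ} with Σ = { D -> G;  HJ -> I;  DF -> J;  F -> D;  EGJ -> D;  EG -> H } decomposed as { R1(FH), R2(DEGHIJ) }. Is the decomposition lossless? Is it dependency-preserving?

lossy and not dependency-preserving

Lossless test: (H)⁺ = {H}, which is a superkey of neither fragment — lossy.
Dependency preservation: the restricted closure of {DF} across the fragments never reaches {J}, so DF → J cannot be enforced without a join — not preserved.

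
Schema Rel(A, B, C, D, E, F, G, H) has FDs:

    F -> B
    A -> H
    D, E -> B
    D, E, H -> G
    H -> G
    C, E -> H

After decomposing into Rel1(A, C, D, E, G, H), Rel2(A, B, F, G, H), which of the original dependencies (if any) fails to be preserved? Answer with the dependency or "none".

D, E -> B

Check D, E → B: no single fragment contains all of {B, D, E}, and the restricted closure of {D, E} across the fragments never reaches {B}.
F → B is preserved.
A → H is preserved.
D, E, H → G is preserved.
H → G is preserved.
C, E → H is preserved.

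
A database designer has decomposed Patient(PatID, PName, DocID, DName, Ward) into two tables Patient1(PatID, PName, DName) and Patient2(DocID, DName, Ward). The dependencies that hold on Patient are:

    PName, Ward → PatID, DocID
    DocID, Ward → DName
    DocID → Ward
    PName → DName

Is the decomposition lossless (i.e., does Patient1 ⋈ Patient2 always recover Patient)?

No

Common attributes: Patient1 ∩ Patient2 = {DName}.
No dependency enlarges {DName}, so (DName)⁺ = {DName}.
The closure contains neither all of Patient1 = {PatID, PName, DName} nor all of Patient2 = {DocID, DName, Ward}, so the common attributes are not a superkey of either fragment. The join is lossy.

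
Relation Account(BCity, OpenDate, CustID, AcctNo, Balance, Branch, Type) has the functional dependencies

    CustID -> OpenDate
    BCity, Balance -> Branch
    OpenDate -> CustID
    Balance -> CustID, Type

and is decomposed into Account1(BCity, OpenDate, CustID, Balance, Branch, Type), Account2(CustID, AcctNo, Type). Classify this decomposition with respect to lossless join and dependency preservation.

Lossless test: (CustID, Type)⁺ = {OpenDate, CustID, Type}, which is a superkey of neither fragment — lossy.
Dependency preservation: every FD's attributes lie within a single fragment, so each can be enforced locally — preserved.

lossy but dependency-preserving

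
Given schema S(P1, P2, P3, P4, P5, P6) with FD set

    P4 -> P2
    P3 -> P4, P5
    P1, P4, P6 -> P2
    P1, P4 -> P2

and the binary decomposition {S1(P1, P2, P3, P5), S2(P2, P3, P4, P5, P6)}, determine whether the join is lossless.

No

Common attributes: S1 ∩ S2 = {P2, P3, P5}.
Closure of {P2, P3, P5}: P3 → P4, P5 applies, adding P4. So (P2, P3, P5)⁺ = {P2, P3, P4, P5}.
The closure contains neither all of S1 = {P1, P2, P3, P5} nor all of S2 = {P2, P3, P4, P5, P6}, so the common attributes are not a superkey of either fragment. The join is lossy.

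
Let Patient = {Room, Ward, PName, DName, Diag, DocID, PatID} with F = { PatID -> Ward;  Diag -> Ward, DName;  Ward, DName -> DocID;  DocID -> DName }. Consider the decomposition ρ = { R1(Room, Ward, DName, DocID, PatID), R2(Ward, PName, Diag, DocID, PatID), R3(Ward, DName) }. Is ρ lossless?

Chase test. Columns are Room, Ward, PName, DName, Diag, DocID, PatID; row i has aⱼ where attribute j ∈ Ri, else bᵢⱼ.
Initial tableau (one row per fragment):
  row 1: a1 a2 b13 a4 b15 a6 a7
  row 2: b21 a2 a3 b24 a5 a6 a7
  row 3: b31 a2 b33 a4 b35 b36 b37
Rows 1 and 3 agree on Ward, DName; apply Ward, DName→DocID and equate their DocID entries.
Rows 1 and 2 agree on DocID; apply DocID→DName and equate their DName entries.
No row becomes fully distinguished — the join is lossy.

No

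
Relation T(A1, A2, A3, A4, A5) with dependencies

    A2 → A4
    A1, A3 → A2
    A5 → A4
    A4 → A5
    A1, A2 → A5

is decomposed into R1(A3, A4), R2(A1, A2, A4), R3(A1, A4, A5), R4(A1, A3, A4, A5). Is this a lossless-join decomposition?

No

Chase test. Columns are A1, A2, A3, A4, A5; row i has aⱼ where attribute j ∈ Ri, else bᵢⱼ.
Initial tableau (one row per fragment):
  row 1: b11 b12 a3 a4 b15
  row 2: a1 a2 b23 a4 b25
  row 3: a1 b32 b33 a4 a5
  row 4: a1 b42 a3 a4 a5
Rows 1 and 2 agree on A4; apply A4→A5 and equate their A5 entries.
Rows 1 and 3 agree on A4; apply A4→A5 and equate their A5 entries.
No row becomes fully distinguished — the join is lossy.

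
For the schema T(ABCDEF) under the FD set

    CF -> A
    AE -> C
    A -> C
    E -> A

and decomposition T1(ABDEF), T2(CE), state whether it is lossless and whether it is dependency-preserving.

lossless but not dependency-preserving

Lossless test: (E)⁺ = {ACE}, which contains all of one fragment — lossless.
Dependency preservation: the restricted closure of {CF} across the fragments never reaches {A}, so CF → A cannot be enforced without a join — not preserved.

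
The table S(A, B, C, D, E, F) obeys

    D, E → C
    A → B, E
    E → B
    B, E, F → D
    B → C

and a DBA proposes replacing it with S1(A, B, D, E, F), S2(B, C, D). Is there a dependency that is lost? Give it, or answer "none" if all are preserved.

D, E → C: restricted closure across fragments reaches C.
A → B, E lies within S1.
E → B lies within S1.
B, E, F → D lies within S1.
B → C lies within S2.
Every dependency is enforceable on the fragments, so the decomposition is dependency-preserving.

none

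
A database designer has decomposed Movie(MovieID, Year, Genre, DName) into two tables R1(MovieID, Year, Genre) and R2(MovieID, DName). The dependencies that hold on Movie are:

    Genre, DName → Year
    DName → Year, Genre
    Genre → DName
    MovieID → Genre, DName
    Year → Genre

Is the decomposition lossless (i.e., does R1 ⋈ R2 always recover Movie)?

Yes

Common attributes: R1 ∩ R2 = {MovieID}.
Closure of {MovieID}: MovieID → Genre, DName applies, adding Genre, DName; Genre, DName → Year applies, adding Year. So (MovieID)⁺ = {MovieID, Year, Genre, DName}.
This closure contains every attribute of R1, so R1 ∩ R2 → R1. The join is lossless.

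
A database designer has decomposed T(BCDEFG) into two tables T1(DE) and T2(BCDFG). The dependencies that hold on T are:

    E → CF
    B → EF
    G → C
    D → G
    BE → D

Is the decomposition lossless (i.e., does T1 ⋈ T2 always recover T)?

Common attributes: T1 ∩ T2 = {D}.
Closure of {D}: D → G applies, adding G; G → C applies, adding C. So (D)⁺ = {CDG}.
The closure contains neither all of T1 = {DE} nor all of T2 = {BCDFG}, so the common attributes are not a superkey of either fragment. The join is lossy.

No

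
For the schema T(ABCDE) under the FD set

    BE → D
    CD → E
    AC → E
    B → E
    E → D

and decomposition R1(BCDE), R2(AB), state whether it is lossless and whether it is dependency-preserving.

lossy and not dependency-preserving

Lossless test: (B)⁺ = {BDE}, which is a superkey of neither fragment — lossy.
Dependency preservation: the restricted closure of {AC} across the fragments never reaches {E}, so AC → E cannot be enforced without a join — not preserved.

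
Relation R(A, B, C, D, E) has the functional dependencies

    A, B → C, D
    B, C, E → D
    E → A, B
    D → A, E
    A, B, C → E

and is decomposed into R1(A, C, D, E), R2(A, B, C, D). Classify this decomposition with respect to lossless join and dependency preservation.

Lossless test: (A, C, D)⁺ = {A, B, C, D, E}, which contains all of one fragment — lossless.
Dependency preservation: B, C, E → D; E → A, B; A, B, C → E are not contained in any single fragment, but the restricted closure of each left-hand side across the fragments still reaches the right-hand side; the remaining FDs each lie inside some fragment. All dependencies are preserved.

lossless and dependency-preserving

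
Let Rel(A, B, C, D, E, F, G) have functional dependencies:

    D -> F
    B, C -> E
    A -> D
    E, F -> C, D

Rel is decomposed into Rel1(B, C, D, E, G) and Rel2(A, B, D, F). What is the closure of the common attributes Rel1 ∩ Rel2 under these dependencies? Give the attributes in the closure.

Rel1 ∩ Rel2 = {B, D}.
D → F applies, adding F
Closure: {B, D, F}.

B, D, F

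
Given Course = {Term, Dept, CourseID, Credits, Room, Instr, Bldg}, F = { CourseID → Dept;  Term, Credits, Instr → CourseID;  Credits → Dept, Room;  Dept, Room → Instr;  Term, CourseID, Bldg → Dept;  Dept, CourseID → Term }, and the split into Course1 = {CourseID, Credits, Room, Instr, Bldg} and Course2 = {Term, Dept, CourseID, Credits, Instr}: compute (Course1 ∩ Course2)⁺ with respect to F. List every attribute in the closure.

Term, Dept, CourseID, Credits, Room, Instr

Course1 ∩ Course2 = {CourseID, Credits, Instr}.
CourseID → Dept applies, adding Dept
Credits → Dept, Room applies, adding Room
Dept, CourseID → Term applies, adding Term
Closure: {Term, Dept, CourseID, Credits, Room, Instr}.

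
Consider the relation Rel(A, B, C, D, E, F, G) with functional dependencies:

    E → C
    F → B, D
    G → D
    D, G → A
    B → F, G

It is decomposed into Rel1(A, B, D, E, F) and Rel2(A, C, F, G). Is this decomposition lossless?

Common attributes: Rel1 ∩ Rel2 = {A, F}.
Closure of {A, F}: F → B, D applies, adding B, D; B → F, G applies, adding G. So (A, F)⁺ = {A, B, D, F, G}.
The closure contains neither all of Rel1 = {A, B, D, E, F} nor all of Rel2 = {A, C, F, G}, so the common attributes are not a superkey of either fragment. The join is lossy.

No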